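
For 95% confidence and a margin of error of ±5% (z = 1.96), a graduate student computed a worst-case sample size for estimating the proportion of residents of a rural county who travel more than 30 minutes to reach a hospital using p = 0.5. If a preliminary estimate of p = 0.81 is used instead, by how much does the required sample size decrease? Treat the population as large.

Conservative (p = 0.5): n = 1.96² × 0.25 / 0.050² ≈ 384.16 → 385.
Using p = 0.81: p(1−p) = 0.1539, so n = 1.96² × 0.1539 / 0.050² ≈ 236.49 → 237.
Reduction: 385 − 237 = 148.

148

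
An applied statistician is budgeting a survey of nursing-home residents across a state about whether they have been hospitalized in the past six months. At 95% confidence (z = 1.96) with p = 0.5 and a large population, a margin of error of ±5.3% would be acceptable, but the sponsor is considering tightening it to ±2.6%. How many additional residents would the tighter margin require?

1079

At ±5.3%: n = 1.96² × 0.2500 / 0.053² ≈ 341.90 → 342.
At ±2.6%: n = 1.96² × 0.2500 / 0.026² ≈ 1420.71 → 1421.
Additional respondents: 1421 − 342 = 1079.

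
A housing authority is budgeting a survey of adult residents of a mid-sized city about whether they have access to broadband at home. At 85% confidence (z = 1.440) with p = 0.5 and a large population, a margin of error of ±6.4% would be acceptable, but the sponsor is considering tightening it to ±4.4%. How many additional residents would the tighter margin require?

141

At ±6.4%: n = 1.440² × 0.2500 / 0.064² ≈ 126.56 → 127.
At ±4.4%: n = 1.440² × 0.2500 / 0.044² ≈ 267.77 → 268.
Additional respondents: 268 − 127 = 141.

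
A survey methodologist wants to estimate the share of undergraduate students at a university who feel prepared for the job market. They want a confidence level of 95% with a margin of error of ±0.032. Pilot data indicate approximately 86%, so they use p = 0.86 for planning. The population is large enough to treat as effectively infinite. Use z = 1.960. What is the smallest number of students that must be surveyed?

452

With p = 0.86, p(1−p) = 0.1204.
n = z²·p(1−p)/E² = 1.960² × 0.1204 / 0.032² = 3.8416 × 0.1204 / 0.001024 ≈ 451.69.
Rounding up gives n = 452.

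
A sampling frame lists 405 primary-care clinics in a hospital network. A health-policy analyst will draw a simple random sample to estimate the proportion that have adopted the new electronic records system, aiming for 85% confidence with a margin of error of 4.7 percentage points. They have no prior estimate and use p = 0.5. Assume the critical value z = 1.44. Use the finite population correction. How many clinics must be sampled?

Unadjusted: n₀ = 1.44² × 0.50 × 0.50 / 0.047² ≈ 234.68, so n₀ = 235.
Finite population correction with N = 405: n = n₀ / (1 + (n₀−1)/N) = 235 / (1 + 234/405) = 235 / 1.5778 ≈ 148.94.
Rounding up, n = 149.

149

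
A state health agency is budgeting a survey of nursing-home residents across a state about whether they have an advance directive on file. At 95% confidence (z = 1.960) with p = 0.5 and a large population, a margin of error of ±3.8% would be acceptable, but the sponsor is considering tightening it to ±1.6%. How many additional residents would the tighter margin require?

At ±3.8%: n = 1.960² × 0.2500 / 0.038² ≈ 665.10 → 666.
At ±1.6%: n = 1.960² × 0.2500 / 0.016² ≈ 3751.56 → 3752.
Additional respondents: 3752 − 666 = 3086.

3086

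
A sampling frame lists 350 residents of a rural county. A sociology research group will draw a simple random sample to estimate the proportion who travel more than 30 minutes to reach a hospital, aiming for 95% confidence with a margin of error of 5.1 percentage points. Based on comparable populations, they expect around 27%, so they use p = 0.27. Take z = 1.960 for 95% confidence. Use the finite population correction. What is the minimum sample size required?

160

Unadjusted: n₀ = 1.960² × 0.27 × 0.73 / 0.051² ≈ 291.11, so n₀ = 292.
Finite population correction with N = 350: n = n₀ / (1 + (n₀−1)/N) = 292 / (1 + 291/350) = 292 / 1.8314 ≈ 159.44.
Rounding up, n = 160.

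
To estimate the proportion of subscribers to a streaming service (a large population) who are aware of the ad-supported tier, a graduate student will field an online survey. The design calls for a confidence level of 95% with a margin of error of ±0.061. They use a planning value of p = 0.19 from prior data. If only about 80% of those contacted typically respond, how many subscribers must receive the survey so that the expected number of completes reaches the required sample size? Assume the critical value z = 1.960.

Completed interviews needed: n₀ = 1.960² × 0.1539 / 0.061² ≈ 158.89 → 159.
At an 80% response rate, contacts needed = 159 / 0.80 ≈ 198.75 → 199.

199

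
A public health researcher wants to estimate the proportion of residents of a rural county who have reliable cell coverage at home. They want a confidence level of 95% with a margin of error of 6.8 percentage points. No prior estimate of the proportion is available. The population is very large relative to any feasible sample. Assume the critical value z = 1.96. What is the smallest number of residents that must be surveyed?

With no prior estimate, use p = 0.5, giving p(1−p) = 0.25.
n = z²·p(1−p)/E² = 1.96² × 0.2500 / 0.068² = 3.8416 × 0.2500 / 0.004624 ≈ 207.70.
Rounding up gives n = 208.

208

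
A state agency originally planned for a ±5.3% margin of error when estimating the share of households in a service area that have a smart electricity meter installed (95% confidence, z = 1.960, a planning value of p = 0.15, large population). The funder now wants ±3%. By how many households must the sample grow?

At ±5.3%: n = 1.960² × 0.1275 / 0.053² ≈ 174.37 → 175.
At ±3%: n = 1.960² × 0.1275 / 0.030² ≈ 544.23 → 545.
Additional respondents: 545 − 175 = 370.

370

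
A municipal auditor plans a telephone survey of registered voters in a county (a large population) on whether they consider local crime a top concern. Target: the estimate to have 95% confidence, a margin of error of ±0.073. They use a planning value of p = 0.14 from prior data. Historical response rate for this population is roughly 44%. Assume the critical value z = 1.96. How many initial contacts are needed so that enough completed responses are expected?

198

Completed interviews needed: n₀ = 1.96² × 0.1204 / 0.073² ≈ 86.79 → 87.
At a 44% response rate, contacts needed = 87 / 0.44 ≈ 197.73 → 198.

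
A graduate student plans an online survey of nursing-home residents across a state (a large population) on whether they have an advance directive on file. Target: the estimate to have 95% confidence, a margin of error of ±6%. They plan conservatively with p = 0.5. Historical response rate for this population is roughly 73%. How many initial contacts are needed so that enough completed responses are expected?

For 95% confidence, z = 1.96.
Completed interviews needed: n₀ = 1.96² × 0.2500 / 0.060² ≈ 266.78 → 267.
At a 73% response rate, contacts needed = 267 / 0.73 ≈ 365.75 → 366.

366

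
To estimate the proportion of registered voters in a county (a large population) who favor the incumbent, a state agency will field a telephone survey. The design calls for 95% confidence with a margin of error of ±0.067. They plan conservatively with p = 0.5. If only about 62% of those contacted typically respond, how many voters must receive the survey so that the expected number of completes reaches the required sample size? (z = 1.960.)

Completed interviews needed: n₀ = 1.960² × 0.2500 / 0.067² ≈ 213.95 → 214.
At a 62% response rate, contacts needed = 214 / 0.62 ≈ 345.16 → 346.

346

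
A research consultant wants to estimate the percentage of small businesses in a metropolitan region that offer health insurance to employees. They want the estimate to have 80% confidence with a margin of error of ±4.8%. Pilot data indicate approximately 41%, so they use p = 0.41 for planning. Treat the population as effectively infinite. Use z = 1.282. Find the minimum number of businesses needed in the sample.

With p = 0.41, p(1−p) = 0.2419.
n = z²·p(1−p)/E² = 1.282² × 0.2419 / 0.048² = 1.6435 × 0.2419 / 0.002304 ≈ 172.56.
Rounding up gives n = 173.

173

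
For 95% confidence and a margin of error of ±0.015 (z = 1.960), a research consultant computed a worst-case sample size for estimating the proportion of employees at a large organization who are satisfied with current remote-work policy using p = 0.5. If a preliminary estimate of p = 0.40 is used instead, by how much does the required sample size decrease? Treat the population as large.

171

Conservative (p = 0.5): n = 1.960² × 0.25 / 0.015² ≈ 4268.44 → 4269.
Using p = 0.40: p(1−p) = 0.2400, so n = 1.960² × 0.2400 / 0.015² ≈ 4097.71 → 4098.
Reduction: 4269 − 4098 = 171.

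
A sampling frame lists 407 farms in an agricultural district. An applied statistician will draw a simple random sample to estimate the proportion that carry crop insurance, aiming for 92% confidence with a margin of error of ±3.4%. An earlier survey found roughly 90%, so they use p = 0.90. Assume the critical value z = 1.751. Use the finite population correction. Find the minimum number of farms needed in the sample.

151

Unadjusted: n₀ = 1.751² × 0.90 × 0.10 / 0.034² ≈ 238.70, so n₀ = 239.
Finite population correction with N = 407: n = n₀ / (1 + (n₀−1)/N) = 239 / (1 + 238/407) = 239 / 1.5848 ≈ 150.81.
Rounding up, n = 151.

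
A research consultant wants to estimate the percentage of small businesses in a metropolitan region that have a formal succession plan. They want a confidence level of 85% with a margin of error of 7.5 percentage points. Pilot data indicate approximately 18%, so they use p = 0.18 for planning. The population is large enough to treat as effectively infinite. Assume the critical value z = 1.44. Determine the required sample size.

With p = 0.18, p(1−p) = 0.1476.
n = z²·p(1−p)/E² = 1.44² × 0.1476 / 0.075² = 2.0736 × 0.1476 / 0.005625 ≈ 54.41.
Rounding up gives n = 55.

55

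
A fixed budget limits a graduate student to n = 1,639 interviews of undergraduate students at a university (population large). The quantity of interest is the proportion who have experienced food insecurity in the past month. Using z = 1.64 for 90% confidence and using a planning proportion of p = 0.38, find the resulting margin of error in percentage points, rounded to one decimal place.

SE(p̂) = √[p(1−p)/n] = √[0.2356/1639] = 0.01199.
E = z × SE = 1.64 × 0.01199 = 0.01966, or 2.0 percentage points.

2.0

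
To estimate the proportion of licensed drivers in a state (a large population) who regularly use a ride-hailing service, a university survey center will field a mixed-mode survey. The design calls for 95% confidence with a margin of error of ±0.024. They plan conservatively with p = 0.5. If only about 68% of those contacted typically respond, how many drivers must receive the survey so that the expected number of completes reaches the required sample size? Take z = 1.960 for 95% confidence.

Completed interviews needed: n₀ = 1.960² × 0.2500 / 0.024² ≈ 1667.36 → 1668.
At a 68% response rate, contacts needed = 1668 / 0.68 ≈ 2452.94 → 2453.

2453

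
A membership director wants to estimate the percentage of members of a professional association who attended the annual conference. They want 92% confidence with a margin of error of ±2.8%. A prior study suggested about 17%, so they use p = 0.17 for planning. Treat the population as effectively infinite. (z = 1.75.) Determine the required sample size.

552

With p = 0.17, p(1−p) = 0.1411.
n = z²·p(1−p)/E² = 1.75² × 0.1411 / 0.028² = 3.0625 × 0.1411 / 0.000784 ≈ 551.17.
Rounding up gives n = 552.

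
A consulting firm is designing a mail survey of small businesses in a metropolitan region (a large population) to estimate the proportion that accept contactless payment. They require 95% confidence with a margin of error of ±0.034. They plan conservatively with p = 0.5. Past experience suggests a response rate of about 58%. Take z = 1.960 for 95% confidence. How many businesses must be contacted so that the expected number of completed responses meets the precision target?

1433

Completed interviews needed: n₀ = 1.960² × 0.2500 / 0.034² ≈ 830.80 → 831.
At a 58% response rate, contacts needed = 831 / 0.58 ≈ 1432.76 → 1433.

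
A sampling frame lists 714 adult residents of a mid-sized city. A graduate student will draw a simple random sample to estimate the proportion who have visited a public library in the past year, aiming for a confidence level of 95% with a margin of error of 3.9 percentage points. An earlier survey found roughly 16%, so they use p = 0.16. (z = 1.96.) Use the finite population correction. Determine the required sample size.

231

Unadjusted: n₀ = 1.96² × 0.16 × 0.84 / 0.039² ≈ 339.45, so n₀ = 340.
Finite population correction with N = 714: n = n₀ / (1 + (n₀−1)/N) = 340 / (1 + 339/714) = 340 / 1.4748 ≈ 230.54.
Rounding up, n = 231.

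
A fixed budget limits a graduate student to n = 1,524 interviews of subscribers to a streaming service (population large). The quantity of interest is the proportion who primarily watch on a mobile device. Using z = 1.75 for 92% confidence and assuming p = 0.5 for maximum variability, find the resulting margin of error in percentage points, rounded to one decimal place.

2.2

SE(p̂) = √[p(1−p)/n] = √[0.2500/1524] = 0.01281.
E = z × SE = 1.75 × 0.01281 = 0.02241, or 2.2 percentage points.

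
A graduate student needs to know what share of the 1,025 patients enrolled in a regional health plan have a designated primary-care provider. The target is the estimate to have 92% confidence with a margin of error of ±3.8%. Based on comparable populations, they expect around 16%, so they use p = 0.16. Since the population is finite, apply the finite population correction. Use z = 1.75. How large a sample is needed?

224

Unadjusted: n₀ = 1.75² × 0.16 × 0.84 / 0.038² ≈ 285.04, so n₀ = 286.
Finite population correction with N = 1,025: n = n₀ / (1 + (n₀−1)/N) = 286 / (1 + 285/1025) = 286 / 1.2780 ≈ 223.78.
Rounding up, n = 224.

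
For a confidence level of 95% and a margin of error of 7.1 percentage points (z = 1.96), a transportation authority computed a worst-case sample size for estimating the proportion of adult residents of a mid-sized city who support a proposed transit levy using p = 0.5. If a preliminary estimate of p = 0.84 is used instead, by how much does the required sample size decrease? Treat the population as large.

Conservative (p = 0.5): n = 1.96² × 0.25 / 0.071² ≈ 190.52 → 191.
Using p = 0.84: p(1−p) = 0.1344, so n = 1.96² × 0.1344 / 0.071² ≈ 102.42 → 103.
Reduction: 191 − 103 = 88.

88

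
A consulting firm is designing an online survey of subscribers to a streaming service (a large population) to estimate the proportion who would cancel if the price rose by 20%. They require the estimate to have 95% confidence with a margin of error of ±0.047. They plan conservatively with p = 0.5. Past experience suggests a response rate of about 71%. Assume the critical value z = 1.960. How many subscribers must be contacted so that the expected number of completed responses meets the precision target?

Completed interviews needed: n₀ = 1.960² × 0.2500 / 0.047² ≈ 434.77 → 435.
At a 71% response rate, contacts needed = 435 / 0.71 ≈ 612.68 → 613.

613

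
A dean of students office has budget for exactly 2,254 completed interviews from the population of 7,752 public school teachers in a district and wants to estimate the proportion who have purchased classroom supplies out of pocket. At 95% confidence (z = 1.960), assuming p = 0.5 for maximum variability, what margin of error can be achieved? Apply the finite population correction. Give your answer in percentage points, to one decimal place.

1.7

Finite-population factor: (N−n)/(N−1) = (7752−2254)/(7752−1) = 0.7093.
SE(p̂) = √[p(1−p)/n · (N−n)/(N−1)] = √[0.2500/2254 × 0.7093] = 0.00887.
E = z × SE = 1.960 × 0.00887 = 0.01738 ≈ 1.7 percentage points.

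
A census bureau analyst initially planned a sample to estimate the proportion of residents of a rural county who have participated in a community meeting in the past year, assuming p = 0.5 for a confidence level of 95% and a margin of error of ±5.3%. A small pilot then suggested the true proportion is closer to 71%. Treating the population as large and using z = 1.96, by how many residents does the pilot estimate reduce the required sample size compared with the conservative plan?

Conservative (p = 0.5): n = 1.96² × 0.25 / 0.053² ≈ 341.90 → 342.
Using p = 0.71: p(1−p) = 0.2059, so n = 1.96² × 0.2059 / 0.053² ≈ 281.59 → 282.
Reduction: 342 − 282 = 60.

60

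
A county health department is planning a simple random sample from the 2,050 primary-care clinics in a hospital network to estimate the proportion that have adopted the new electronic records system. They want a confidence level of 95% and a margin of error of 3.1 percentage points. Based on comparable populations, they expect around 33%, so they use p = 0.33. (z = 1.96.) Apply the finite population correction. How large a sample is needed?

618

Unadjusted: n₀ = 1.96² × 0.33 × 0.67 / 0.031² ≈ 883.85, so n₀ = 884.
Finite population correction with N = 2,050: n = n₀ / (1 + (n₀−1)/N) = 884 / (1 + 883/2050) = 884 / 1.4307 ≈ 617.87.
Rounding up, n = 618.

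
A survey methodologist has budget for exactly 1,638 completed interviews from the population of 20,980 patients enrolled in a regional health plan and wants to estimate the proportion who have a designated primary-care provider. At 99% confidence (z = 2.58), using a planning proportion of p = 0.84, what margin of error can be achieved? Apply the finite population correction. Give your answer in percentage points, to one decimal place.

Finite-population factor: (N−n)/(N−1) = (20980−1638)/(20980−1) = 0.9220.
SE(p̂) = √[p(1−p)/n · (N−n)/(N−1)] = √[0.1344/1638 × 0.9220] = 0.00870.
E = z × SE = 2.58 × 0.00870 = 0.02244 ≈ 2.2 percentage points.

2.2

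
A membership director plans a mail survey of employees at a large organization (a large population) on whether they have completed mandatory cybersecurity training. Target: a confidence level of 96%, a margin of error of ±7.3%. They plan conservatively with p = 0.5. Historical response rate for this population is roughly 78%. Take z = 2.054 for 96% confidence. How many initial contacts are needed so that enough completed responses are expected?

254

Completed interviews needed: n₀ = 2.054² × 0.2500 / 0.073² ≈ 197.92 → 198.
At a 78% response rate, contacts needed = 198 / 0.78 ≈ 253.85 → 254.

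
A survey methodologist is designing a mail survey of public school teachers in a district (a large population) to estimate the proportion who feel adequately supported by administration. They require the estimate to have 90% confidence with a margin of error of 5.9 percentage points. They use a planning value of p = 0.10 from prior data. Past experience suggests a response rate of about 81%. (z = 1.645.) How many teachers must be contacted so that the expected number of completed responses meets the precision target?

Completed interviews needed: n₀ = 1.645² × 0.0900 / 0.059² ≈ 69.96 → 70.
At an 81% response rate, contacts needed = 70 / 0.81 ≈ 86.42 → 87.

87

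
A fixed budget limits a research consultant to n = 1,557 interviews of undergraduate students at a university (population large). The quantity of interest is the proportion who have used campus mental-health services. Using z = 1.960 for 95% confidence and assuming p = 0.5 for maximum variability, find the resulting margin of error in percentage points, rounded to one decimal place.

2.5

SE(p̂) = √[p(1−p)/n] = √[0.2500/1557] = 0.01267.
E = z × SE = 1.960 × 0.01267 = 0.02484, or 2.5 percentage points.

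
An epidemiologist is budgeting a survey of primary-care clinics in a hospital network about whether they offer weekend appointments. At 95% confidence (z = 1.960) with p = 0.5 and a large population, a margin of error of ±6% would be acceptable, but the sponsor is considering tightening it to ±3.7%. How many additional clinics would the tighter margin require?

435

At ±6%: n = 1.960² × 0.2500 / 0.060² ≈ 266.78 → 267.
At ±3.7%: n = 1.960² × 0.2500 / 0.037² ≈ 701.53 → 702.
Additional respondents: 702 − 267 = 435.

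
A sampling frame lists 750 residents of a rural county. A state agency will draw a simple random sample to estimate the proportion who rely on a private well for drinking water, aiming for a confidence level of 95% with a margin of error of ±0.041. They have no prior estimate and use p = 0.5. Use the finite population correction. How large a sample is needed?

For 95% confidence, z = 1.96.
Unadjusted: n₀ = 1.96² × 0.50 × 0.50 / 0.041² ≈ 571.33, so n₀ = 572.
Finite population correction with N = 750: n = n₀ / (1 + (n₀−1)/N) = 572 / (1 + 571/750) = 572 / 1.7613 ≈ 324.75.
Rounding up, n = 325.

325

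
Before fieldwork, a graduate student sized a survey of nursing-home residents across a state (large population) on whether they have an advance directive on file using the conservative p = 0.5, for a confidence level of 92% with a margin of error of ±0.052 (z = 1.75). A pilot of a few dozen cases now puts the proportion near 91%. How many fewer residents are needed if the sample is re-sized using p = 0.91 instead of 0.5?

Conservative (p = 0.5): n = 1.75² × 0.25 / 0.052² ≈ 283.15 → 284.
Using p = 0.91: p(1−p) = 0.0819, so n = 1.75² × 0.0819 / 0.052² ≈ 92.76 → 93.
Reduction: 284 − 93 = 191.

191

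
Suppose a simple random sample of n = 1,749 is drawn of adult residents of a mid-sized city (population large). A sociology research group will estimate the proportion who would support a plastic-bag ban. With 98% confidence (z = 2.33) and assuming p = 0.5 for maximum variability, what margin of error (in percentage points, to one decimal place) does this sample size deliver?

2.8

SE(p̂) = √[p(1−p)/n] = √[0.2500/1749] = 0.01196.
E = z × SE = 2.33 × 0.01196 = 0.02786, or 2.8 percentage points.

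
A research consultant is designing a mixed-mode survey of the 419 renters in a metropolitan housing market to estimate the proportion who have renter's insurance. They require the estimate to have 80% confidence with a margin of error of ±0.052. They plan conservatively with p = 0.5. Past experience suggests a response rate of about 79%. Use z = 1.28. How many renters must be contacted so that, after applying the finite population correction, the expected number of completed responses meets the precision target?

Completed interviews needed (unadjusted): n₀ = 1.28² × 0.2500 / 0.052² ≈ 151.48 → 152.
FPC for N = 419: n = 152 / (1 + 151/419) = 152 / 1.3604 ≈ 111.73 → 112.
At a 79% response rate, contacts needed = 112 / 0.79 ≈ 141.77 → 142.

142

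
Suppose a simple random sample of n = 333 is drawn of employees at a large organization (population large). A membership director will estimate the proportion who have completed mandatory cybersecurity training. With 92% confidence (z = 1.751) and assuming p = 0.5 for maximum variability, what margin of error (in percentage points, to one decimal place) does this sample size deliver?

SE(p̂) = √[p(1−p)/n] = √[0.2500/333] = 0.02740.
E = z × SE = 1.751 × 0.02740 = 0.04798, or 4.8 percentage points.

4.8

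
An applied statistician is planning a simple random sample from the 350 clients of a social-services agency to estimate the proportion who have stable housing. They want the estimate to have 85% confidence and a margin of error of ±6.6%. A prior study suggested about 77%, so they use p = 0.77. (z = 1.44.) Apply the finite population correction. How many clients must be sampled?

Unadjusted: n₀ = 1.44² × 0.77 × 0.23 / 0.066² ≈ 84.31, so n₀ = 85.
Finite population correction with N = 350: n = n₀ / (1 + (n₀−1)/N) = 85 / (1 + 84/350) = 85 / 1.2400 ≈ 68.55.
Rounding up, n = 69.

69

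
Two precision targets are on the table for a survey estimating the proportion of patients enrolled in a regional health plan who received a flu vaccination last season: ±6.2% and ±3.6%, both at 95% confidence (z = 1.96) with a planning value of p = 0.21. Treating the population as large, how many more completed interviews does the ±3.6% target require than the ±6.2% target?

At ±6.2%: n = 1.96² × 0.1659 / 0.062² ≈ 165.80 → 166.
At ±3.6%: n = 1.96² × 0.1659 / 0.036² ≈ 491.76 → 492.
Additional respondents: 492 − 166 = 326.

326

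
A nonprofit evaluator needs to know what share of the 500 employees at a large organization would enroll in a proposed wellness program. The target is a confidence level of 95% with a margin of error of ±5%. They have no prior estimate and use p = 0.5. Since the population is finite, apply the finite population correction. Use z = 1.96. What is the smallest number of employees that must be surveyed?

Unadjusted: n₀ = 1.96² × 0.50 × 0.50 / 0.050² ≈ 384.16, so n₀ = 385.
Finite population correction with N = 500: n = n₀ / (1 + (n₀−1)/N) = 385 / (1 + 384/500) = 385 / 1.7680 ≈ 217.76.
Rounding up, n = 218.

218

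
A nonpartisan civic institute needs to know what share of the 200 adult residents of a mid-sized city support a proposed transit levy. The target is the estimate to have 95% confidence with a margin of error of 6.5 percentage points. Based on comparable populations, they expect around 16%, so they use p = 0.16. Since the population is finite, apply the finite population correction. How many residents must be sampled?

77

For 95% confidence, z = 1.960.
Unadjusted: n₀ = 1.960² × 0.16 × 0.84 / 0.065² ≈ 122.20, so n₀ = 123.
Finite population correction with N = 200: n = n₀ / (1 + (n₀−1)/N) = 123 / (1 + 122/200) = 123 / 1.6100 ≈ 76.40.
Rounding up, n = 77.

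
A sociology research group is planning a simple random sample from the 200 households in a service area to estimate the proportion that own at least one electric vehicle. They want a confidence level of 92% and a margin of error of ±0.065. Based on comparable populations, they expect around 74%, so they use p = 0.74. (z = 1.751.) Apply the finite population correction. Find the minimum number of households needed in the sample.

Unadjusted: n₀ = 1.751² × 0.74 × 0.26 / 0.065² ≈ 139.62, so n₀ = 140.
Finite population correction with N = 200: n = n₀ / (1 + (n₀−1)/N) = 140 / (1 + 139/200) = 140 / 1.6950 ≈ 82.60.
Rounding up, n = 83.

83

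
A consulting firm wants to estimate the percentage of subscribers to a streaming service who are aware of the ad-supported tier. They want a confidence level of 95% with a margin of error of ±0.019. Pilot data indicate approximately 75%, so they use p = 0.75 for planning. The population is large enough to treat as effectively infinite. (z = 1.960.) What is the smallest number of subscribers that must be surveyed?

With p = 0.75, p(1−p) = 0.1875.
n = z²·p(1−p)/E² = 1.960² × 0.1875 / 0.019² = 3.8416 × 0.1875 / 0.000361 ≈ 1995.29.
Rounding up gives n = 1996.

1996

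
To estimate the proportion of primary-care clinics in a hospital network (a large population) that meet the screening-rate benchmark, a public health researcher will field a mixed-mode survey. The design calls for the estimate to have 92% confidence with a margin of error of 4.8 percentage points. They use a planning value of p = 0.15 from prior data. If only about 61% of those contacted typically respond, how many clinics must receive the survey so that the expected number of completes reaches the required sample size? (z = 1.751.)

Completed interviews needed: n₀ = 1.751² × 0.1275 / 0.048² ≈ 169.67 → 170.
At a 61% response rate, contacts needed = 170 / 0.61 ≈ 278.69 → 279.

279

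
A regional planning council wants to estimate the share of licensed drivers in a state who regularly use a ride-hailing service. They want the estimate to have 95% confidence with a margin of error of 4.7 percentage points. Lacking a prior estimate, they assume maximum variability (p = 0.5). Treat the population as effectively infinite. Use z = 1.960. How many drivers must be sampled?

With p = 0.5, p(1−p) = 0.25.
n = z²·p(1−p)/E² = 1.960² × 0.2500 / 0.047² = 3.8416 × 0.2500 / 0.002209 ≈ 434.77.
Rounding up gives n = 435.

435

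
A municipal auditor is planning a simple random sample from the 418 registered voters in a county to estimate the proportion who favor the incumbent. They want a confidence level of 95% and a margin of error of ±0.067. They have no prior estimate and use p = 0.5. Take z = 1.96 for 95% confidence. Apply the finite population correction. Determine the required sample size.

142

Unadjusted: n₀ = 1.96² × 0.50 × 0.50 / 0.067² ≈ 213.95, so n₀ = 214.
Finite population correction with N = 418: n = n₀ / (1 + (n₀−1)/N) = 214 / (1 + 213/418) = 214 / 1.5096 ≈ 141.76.
Rounding up, n = 142.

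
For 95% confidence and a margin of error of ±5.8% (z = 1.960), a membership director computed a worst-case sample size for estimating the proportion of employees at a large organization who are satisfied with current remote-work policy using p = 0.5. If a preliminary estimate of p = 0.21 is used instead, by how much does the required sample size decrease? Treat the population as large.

96

Conservative (p = 0.5): n = 1.960² × 0.25 / 0.058² ≈ 285.49 → 286.
Using p = 0.21: p(1−p) = 0.1659, so n = 1.960² × 0.1659 / 0.058² ≈ 189.45 → 190.
Reduction: 286 − 190 = 96.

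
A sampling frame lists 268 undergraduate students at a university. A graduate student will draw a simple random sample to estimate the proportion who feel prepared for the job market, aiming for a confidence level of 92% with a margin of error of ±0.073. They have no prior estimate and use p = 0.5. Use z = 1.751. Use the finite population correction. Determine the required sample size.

94

Unadjusted: n₀ = 1.751² × 0.50 × 0.50 / 0.073² ≈ 143.84, so n₀ = 144.
Finite population correction with N = 268: n = n₀ / (1 + (n₀−1)/N) = 144 / (1 + 143/268) = 144 / 1.5336 ≈ 93.90.
Rounding up, n = 94.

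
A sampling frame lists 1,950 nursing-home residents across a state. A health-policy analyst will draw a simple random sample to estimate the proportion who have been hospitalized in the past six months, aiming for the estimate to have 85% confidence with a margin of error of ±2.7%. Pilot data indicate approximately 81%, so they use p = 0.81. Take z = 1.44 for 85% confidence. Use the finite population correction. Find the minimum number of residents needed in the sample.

358

Unadjusted: n₀ = 1.44² × 0.81 × 0.19 / 0.027² ≈ 437.76, so n₀ = 438.
Finite population correction with N = 1,950: n = n₀ / (1 + (n₀−1)/N) = 438 / (1 + 437/1950) = 438 / 1.2241 ≈ 357.81.
Rounding up, n = 358.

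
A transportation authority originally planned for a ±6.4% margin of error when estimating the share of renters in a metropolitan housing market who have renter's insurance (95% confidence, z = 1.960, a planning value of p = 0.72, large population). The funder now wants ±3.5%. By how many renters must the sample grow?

443

At ±6.4%: n = 1.960² × 0.2016 / 0.064² ≈ 189.08 → 190.
At ±3.5%: n = 1.960² × 0.2016 / 0.035² ≈ 632.22 → 633.
Additional respondents: 633 − 190 = 443.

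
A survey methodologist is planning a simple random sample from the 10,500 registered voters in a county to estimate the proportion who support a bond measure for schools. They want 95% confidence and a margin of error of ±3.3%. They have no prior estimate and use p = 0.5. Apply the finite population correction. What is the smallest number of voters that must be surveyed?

For 95% confidence, z = 1.96.
Unadjusted: n₀ = 1.96² × 0.50 × 0.50 / 0.033² ≈ 881.91, so n₀ = 882.
Finite population correction with N = 10,500: n = n₀ / (1 + (n₀−1)/N) = 882 / (1 + 881/10500) = 882 / 1.0839 ≈ 813.72.
Rounding up, n = 814.

814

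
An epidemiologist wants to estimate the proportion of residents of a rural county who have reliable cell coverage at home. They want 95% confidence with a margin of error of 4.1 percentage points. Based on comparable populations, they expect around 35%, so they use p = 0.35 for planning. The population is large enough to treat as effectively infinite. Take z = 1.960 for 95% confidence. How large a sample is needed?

520

With p = 0.35, p(1−p) = 0.2275.
n = z²·p(1−p)/E² = 1.960² × 0.2275 / 0.041² = 3.8416 × 0.2275 / 0.001681 ≈ 519.91.
Rounding up gives n = 520.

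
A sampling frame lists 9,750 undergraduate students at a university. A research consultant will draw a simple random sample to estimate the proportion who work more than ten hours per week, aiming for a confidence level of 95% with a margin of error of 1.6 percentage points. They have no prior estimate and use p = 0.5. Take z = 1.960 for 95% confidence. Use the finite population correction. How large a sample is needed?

2710

Unadjusted: n₀ = 1.960² × 0.50 × 0.50 / 0.016² ≈ 3751.56, so n₀ = 3752.
Finite population correction with N = 9,750: n = n₀ / (1 + (n₀−1)/N) = 3752 / (1 + 3751/9750) = 3752 / 1.3847 ≈ 2709.58.
Rounding up, n = 2710.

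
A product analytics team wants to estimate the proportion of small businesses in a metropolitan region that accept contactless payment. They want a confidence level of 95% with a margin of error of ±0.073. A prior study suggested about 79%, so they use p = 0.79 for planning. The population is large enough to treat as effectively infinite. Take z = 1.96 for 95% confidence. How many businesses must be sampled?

With p = 0.79, p(1−p) = 0.1659.
n = z²·p(1−p)/E² = 1.96² × 0.1659 / 0.073² = 3.8416 × 0.1659 / 0.005329 ≈ 119.59.
Rounding up gives n = 120.

120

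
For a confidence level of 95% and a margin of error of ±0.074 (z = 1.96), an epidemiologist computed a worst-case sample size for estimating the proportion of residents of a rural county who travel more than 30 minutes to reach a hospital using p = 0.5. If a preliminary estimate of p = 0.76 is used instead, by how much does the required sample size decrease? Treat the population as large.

Conservative (p = 0.5): n = 1.96² × 0.25 / 0.074² ≈ 175.38 → 176.
Using p = 0.76: p(1−p) = 0.1824, so n = 1.96² × 0.1824 / 0.074² ≈ 127.96 → 128.
Reduction: 176 − 128 = 48.

48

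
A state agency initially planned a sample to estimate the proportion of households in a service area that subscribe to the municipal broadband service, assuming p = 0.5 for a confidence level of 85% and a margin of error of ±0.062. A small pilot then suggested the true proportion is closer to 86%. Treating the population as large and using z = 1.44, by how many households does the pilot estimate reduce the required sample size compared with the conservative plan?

70

Conservative (p = 0.5): n = 1.44² × 0.25 / 0.062² ≈ 134.86 → 135.
Using p = 0.86: p(1−p) = 0.1204, so n = 1.44² × 0.1204 / 0.062² ≈ 64.95 → 65.
Reduction: 135 − 65 = 70.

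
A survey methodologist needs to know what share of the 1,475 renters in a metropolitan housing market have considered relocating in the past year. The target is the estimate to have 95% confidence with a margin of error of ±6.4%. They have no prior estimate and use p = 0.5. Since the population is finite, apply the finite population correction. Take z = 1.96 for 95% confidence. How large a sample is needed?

Unadjusted: n₀ = 1.96² × 0.50 × 0.50 / 0.064² ≈ 234.47, so n₀ = 235.
Finite population correction with N = 1,475: n = n₀ / (1 + (n₀−1)/N) = 235 / (1 + 234/1475) = 235 / 1.1586 ≈ 202.82.
Rounding up, n = 203.

203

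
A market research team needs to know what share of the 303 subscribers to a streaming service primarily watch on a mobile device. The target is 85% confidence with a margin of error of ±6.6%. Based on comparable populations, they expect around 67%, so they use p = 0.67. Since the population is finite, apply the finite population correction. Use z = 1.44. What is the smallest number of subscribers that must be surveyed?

Unadjusted: n₀ = 1.44² × 0.67 × 0.33 / 0.066² ≈ 105.25, so n₀ = 106.
Finite population correction with N = 303: n = n₀ / (1 + (n₀−1)/N) = 106 / (1 + 105/303) = 106 / 1.3465 ≈ 78.72.
Rounding up, n = 79.

79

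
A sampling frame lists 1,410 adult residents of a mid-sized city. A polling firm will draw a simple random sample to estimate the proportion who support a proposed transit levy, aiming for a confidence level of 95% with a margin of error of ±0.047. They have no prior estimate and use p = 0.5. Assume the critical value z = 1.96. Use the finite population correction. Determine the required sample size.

Unadjusted: n₀ = 1.96² × 0.50 × 0.50 / 0.047² ≈ 434.77, so n₀ = 435.
Finite population correction with N = 1,410: n = n₀ / (1 + (n₀−1)/N) = 435 / (1 + 434/1410) = 435 / 1.3078 ≈ 332.62.
Rounding up, n = 333.

333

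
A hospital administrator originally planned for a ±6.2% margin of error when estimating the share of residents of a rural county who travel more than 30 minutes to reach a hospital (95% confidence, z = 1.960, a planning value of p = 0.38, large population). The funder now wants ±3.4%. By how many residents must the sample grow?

At ±6.2%: n = 1.960² × 0.2356 / 0.062² ≈ 235.45 → 236.
At ±3.4%: n = 1.960² × 0.2356 / 0.034² ≈ 782.94 → 783.
Additional respondents: 783 − 236 = 547.

547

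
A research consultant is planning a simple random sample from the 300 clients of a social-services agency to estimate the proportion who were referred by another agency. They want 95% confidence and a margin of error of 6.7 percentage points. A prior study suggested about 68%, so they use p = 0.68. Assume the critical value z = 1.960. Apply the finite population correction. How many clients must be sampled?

Unadjusted: n₀ = 1.960² × 0.68 × 0.32 / 0.067² ≈ 186.22, so n₀ = 187.
Finite population correction with N = 300: n = n₀ / (1 + (n₀−1)/N) = 187 / (1 + 186/300) = 187 / 1.6200 ≈ 115.43.
Rounding up, n = 116.

116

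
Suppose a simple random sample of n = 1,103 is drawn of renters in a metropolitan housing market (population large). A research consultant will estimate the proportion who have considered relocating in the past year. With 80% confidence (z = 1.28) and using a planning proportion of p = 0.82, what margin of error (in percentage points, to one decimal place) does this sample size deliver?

SE(p̂) = √[p(1−p)/n] = √[0.1476/1103] = 0.01157.
E = z × SE = 1.28 × 0.01157 = 0.01481, or 1.5 percentage points.

1.5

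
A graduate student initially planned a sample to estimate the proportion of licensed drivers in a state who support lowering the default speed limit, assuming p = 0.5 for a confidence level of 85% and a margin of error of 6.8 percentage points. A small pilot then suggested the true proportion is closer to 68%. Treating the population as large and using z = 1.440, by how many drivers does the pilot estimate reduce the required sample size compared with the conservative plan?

Conservative (p = 0.5): n = 1.440² × 0.25 / 0.068² ≈ 112.11 → 113.
Using p = 0.68: p(1−p) = 0.2176, so n = 1.440² × 0.2176 / 0.068² ≈ 97.58 → 98.
Reduction: 113 − 98 = 15.

15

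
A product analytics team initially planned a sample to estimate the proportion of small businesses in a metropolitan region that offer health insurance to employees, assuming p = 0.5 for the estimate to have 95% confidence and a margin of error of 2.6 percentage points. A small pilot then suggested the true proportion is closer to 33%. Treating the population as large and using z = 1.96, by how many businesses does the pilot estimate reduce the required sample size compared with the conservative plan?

164

Conservative (p = 0.5): n = 1.96² × 0.25 / 0.026² ≈ 1420.71 → 1421.
Using p = 0.33: p(1−p) = 0.2211, so n = 1.96² × 0.2211 / 0.026² ≈ 1256.48 → 1257.
Reduction: 1421 − 1257 = 164.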